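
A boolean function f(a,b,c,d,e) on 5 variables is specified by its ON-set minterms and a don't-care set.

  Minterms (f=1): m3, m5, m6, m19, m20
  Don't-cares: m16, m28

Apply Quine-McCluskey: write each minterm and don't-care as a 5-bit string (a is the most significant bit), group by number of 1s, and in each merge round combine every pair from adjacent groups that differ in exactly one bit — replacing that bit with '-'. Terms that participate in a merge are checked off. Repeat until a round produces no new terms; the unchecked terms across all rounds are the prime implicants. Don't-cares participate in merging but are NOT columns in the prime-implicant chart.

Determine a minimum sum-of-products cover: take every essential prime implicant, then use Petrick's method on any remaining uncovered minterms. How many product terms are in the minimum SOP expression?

[col 0] 00011*, 00101, 00110, 10000*, 10011*, 10100*, 11100*
[col 1] -0011, 1-100, 10-00
Prime implicants: -0011, 00101, 00110, 1-100, 10-00
PI chart (minterm → PIs covering it):
  3 | -0011  (sole → essential)
  5 | 00101  (sole → essential)
  6 | 00110  (sole → essential)
  19 | -0011  (sole → essential)
  20 | 1-100,10-00
Essential prime implicants: -0011, 00101, 00110
Petrick residual → 1-100
Minimum SOP uses 4 PIs: b'c'de + a'b'cd'e + a'b'cde' + acd'e'

4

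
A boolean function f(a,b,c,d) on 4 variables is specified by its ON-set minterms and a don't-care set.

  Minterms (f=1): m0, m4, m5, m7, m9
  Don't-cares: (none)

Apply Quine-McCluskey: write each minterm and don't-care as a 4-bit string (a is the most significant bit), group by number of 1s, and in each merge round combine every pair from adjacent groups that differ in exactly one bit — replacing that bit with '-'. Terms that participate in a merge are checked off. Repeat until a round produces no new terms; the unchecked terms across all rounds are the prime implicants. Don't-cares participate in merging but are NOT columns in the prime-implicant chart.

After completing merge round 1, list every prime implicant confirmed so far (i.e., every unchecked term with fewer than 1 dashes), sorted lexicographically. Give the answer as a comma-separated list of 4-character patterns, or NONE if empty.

[col 0] 0000*, 0100*, 0101*, 0111*, 1001
[col 1] 0-00, 01-1, 010-
Prime implicants: 0-00, 01-1, 010-, 1001

1001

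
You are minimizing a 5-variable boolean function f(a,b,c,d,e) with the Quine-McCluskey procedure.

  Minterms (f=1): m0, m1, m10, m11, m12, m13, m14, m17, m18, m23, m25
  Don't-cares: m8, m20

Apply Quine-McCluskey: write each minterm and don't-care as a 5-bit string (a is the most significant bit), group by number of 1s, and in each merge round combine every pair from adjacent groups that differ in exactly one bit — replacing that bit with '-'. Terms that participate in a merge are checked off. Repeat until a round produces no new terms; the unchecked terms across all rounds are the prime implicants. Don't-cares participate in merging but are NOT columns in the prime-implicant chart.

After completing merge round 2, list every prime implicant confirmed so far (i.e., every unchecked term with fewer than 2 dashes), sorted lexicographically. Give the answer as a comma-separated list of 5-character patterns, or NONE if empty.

-0001, 0-000, 0000-, 0101-, 0110-, 1-001, 10010, 10100, 10111

Round 0: 00000✓ 00001✓ 01000✓ 01010✓ 01011✓ 01100✓ 01101✓ 01110✓ 10001✓ 10010 10100 10111 11001✓
Round 1: -0001 0-000 0000- 01-00✓ 01-10✓ 010-0✓ 0101- 011-0✓ 0110- 1-001
Round 2: 01--0
PIs = {-0001, 0-000, 0000-, 01--0, 0101-, 0110-, 1-001, 10010, 10100, 10111}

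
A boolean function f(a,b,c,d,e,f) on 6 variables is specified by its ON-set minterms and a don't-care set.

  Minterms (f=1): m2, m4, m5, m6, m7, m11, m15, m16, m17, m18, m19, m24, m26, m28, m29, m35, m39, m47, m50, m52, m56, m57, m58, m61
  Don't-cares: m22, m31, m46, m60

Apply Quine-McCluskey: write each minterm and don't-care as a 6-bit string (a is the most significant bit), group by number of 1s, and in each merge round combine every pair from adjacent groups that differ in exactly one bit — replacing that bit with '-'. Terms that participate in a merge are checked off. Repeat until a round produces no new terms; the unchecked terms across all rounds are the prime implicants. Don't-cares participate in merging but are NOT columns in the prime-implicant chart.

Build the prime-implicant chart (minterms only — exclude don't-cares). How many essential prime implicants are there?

8

Round 0: 000010✓ 000100✓ 000101✓ 000110✓ 000111✓ 001011✓ 001111✓ 010000✓ 010001✓ 010010✓ 010011✓ 010110✓ 011000✓ 011010✓ 011100✓ 011101✓ 011111✓ 100011✓ 100111✓ 101110✓ 101111✓ 110010✓ 110100✓ 111000✓ 111001✓ 111010✓ 111100✓ 111101✓
Round 1: -00111✓ -01111✓ -10010✓ -11000✓ -11010✓ -11100✓ -11101✓ 0-0010✓ 0-0110✓ 0-1111 00-111✓ 000-10✓ 0001-0✓ 0001-1✓ 00010-✓ 00011-✓ 001-11 01-000✓ 01-010✓ 010-10✓ 0100-0✓ 0100-1✓ 01000-✓ 01001-✓ 011-00✓ 0110-0✓ 0111-1 01110-✓ 10-111✓ 100-11 10111- 11-010✓ 11-100 111-00✓ 111-01✓ 1110-0✓ 11100-✓ 11110-✓
Round 2: -0-111 -1-010 -11-00 -110-0 -1110- 0-0-10 0001-- 01-0-0 0100-- 111-0-
PIs = {-0-111, -1-010, -11-00, -110-0, -1110-, 0-0-10, 0-1111, 0001--, 001-11, 01-0-0, 0100--, 0111-1, 100-11, 10111-, 11-100, 111-0-}
Coverage chart:
  m2: 0-0-10 ←essential
  m4: 0001-- ←essential
  m5: 0001-- ←essential
  m6: 0-0-10,0001--
  m7: -0-111,0001--
  m11: 001-11 ←essential
  m15: -0-111,0-1111,001-11
  m16: 01-0-0,0100--
  m17: 0100-- ←essential
  m18: -1-010,0-0-10,01-0-0,0100--
  m19: 0100-- ←essential
  m24: -11-00,-110-0,01-0-0
  m26: -1-010,-110-0,01-0-0
  m28: -11-00,-1110-
  m29: -1110-,0111-1
  m35: 100-11 ←essential
  m39: -0-111,100-11
  m47: -0-111,10111-
  m50: -1-010 ←essential
  m52: 11-100 ←essential
  m56: -11-00,-110-0,111-0-
  m57: 111-0- ←essential
  m58: -1-010,-110-0
  m61: -1110-,111-0-
Essential: -1-010, 0-0-10, 0001--, 001-11, 0100--, 100-11, 11-100, 111-0-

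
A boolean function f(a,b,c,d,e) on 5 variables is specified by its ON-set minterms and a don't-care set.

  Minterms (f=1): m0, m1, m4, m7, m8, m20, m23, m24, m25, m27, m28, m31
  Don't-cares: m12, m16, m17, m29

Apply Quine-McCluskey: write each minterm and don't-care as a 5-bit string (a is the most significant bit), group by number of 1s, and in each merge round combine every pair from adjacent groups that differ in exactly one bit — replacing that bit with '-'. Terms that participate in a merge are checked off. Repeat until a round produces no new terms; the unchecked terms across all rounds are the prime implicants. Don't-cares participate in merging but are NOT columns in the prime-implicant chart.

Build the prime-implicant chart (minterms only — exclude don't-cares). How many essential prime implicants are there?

[col 0] 00000*, 00001*, 00100*, 00111*, 01000*, 01100*, 10000*, 10001*, 10100*, 10111*, 11000*, 11001*, 11011*, 11100*, 11101*, 11111*
[col 1] -0000*, -0001*, -0100*, -0111, -1000*, -1100*, 0-000*, 0-100*, 00-00*, 0000-*, 01-00*, 1-000*, 1-001*, 1-100*, 1-111, 10-00*, 1000-*, 11-00*, 11-01*, 11-11*, 110-1*, 1100-*, 111-1*, 1110-*
[col 2] --000*, --100*, -0-00*, -000-, -1-00*, 0--00*, 1--00*, 1-00-, 11--1, 11-0-
[col 3] ---00
Prime implicants: ---00, -000-, -0111, 1-00-, 1-111, 11--1, 11-0-
PI chart (minterm → PIs covering it):
  0 | ---00,-000-
  1 | -000-  (sole → essential)
  4 | ---00  (sole → essential)
  7 | -0111  (sole → essential)
  8 | ---00  (sole → essential)
  20 | ---00  (sole → essential)
  23 | -0111,1-111
  24 | ---00,1-00-,11-0-
  25 | 1-00-,11--1,11-0-
  27 | 11--1  (sole → essential)
  28 | ---00,11-0-
  31 | 1-111,11--1
Essential prime implicants: ---00, -000-, -0111, 11--1

4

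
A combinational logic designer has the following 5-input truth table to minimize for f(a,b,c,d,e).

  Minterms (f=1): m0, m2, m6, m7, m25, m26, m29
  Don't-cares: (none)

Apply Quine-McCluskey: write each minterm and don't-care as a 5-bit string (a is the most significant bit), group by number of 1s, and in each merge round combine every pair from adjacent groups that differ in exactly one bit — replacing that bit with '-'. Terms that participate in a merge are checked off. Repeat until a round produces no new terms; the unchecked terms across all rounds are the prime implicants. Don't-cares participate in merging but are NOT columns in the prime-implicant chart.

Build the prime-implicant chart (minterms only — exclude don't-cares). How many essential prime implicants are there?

Round 0: 00000✓ 00010✓ 00110✓ 00111✓ 11001✓ 11010 11101✓
Round 1: 00-10 000-0 0011- 11-01
PIs = {00-10, 000-0, 0011-, 11-01, 11010}
Coverage chart:
  m0: 000-0 ←essential
  m2: 00-10,000-0
  m6: 00-10,0011-
  m7: 0011- ←essential
  m25: 11-01 ←essential
  m26: 11010 ←essential
  m29: 11-01 ←essential
Essential: 000-0, 0011-, 11-01, 11010

4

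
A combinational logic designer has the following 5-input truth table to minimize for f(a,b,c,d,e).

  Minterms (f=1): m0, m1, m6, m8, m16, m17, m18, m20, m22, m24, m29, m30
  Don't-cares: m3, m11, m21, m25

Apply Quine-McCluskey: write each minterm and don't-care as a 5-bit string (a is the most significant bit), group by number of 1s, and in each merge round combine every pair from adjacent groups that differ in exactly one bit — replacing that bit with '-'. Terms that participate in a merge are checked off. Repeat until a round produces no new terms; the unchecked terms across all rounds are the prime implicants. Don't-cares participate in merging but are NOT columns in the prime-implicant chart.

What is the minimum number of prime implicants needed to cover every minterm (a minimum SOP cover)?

Round 0: 00000✓ 00001✓ 00011✓ 00110✓ 01000✓ 01011✓ 10000✓ 10001✓ 10010✓ 10100✓ 10101✓ 10110✓ 11000✓ 11001✓ 11101✓ 11110✓
Round 1: -0000✓ -0001✓ -0110 -1000✓ 0-000✓ 0-011 000-1 0000-✓ 1-000✓ 1-001✓ 1-101✓ 1-110 10-00✓ 10-01✓ 10-10✓ 100-0✓ 1000-✓ 101-0✓ 1010-✓ 11-01✓ 1100-✓
Round 2: --000 -000- 1--01 1-00- 10--0 10-0-
PIs = {--000, -000-, -0110, 0-011, 000-1, 1--01, 1-00-, 1-110, 10--0, 10-0-}
Coverage chart:
  m0: --000,-000-
  m1: -000-,000-1
  m6: -0110 ←essential
  m8: --000 ←essential
  m16: --000,-000-,1-00-,10--0,10-0-
  m17: -000-,1--01,1-00-,10-0-
  m18: 10--0 ←essential
  m20: 10--0,10-0-
  m22: -0110,1-110,10--0
  m24: --000,1-00-
  m29: 1--01 ←essential
  m30: 1-110 ←essential
Essential: --000, -0110, 1--01, 1-110, 10--0
Petrick residual → -000-
Min cover (6 terms): c'd'e' + b'c'd' + b'cde' + ad'e + acde' + ab'e'

6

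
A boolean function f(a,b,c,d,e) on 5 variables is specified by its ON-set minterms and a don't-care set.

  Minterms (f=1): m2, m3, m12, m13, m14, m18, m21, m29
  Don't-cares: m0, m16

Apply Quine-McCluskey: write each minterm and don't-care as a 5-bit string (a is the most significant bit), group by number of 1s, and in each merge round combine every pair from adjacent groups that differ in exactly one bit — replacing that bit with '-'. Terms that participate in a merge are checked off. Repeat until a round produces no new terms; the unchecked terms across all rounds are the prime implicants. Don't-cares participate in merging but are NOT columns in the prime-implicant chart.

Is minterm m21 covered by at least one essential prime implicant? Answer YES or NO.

size-2^0 implicants → 00000(✓)  00010(✓)  00011(✓)  01100(✓)  01101(✓)  01110(✓)  10000(✓)  10010(✓)  10101(✓)  11101(✓)
size-2^1 implicants → -0000(✓)  -0010(✓)  -1101  000-0(✓)  0001-  011-0  0110-  1-101  100-0(✓)
size-2^2 implicants → -00-0
Unchecked terms (primes): -00-0, -1101, 0001-, 011-0, 0110-, 1-101
Minterm coverage:
  m2 ⊆ -00-0,0001-
  m3 ⊆ 0001- [E]
  m12 ⊆ 011-0,0110-
  m13 ⊆ -1101,0110-
  m14 ⊆ 011-0 [E]
  m18 ⊆ -00-0 [E]
  m21 ⊆ 1-101 [E]
  m29 ⊆ -1101,1-101
E = {-00-0, 0001-, 011-0, 1-101}

YES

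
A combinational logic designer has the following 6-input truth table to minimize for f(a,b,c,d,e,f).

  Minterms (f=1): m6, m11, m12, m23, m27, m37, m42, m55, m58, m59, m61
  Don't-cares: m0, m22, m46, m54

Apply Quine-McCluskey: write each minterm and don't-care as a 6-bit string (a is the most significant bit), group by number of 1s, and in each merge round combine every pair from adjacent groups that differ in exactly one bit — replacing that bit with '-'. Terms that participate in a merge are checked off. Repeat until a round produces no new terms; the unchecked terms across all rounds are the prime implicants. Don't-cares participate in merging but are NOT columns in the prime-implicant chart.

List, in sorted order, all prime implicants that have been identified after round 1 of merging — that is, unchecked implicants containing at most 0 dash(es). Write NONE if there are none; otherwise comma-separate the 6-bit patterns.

000000, 001100, 100101, 111101

[col 0] 000000, 000110*, 001011*, 001100, 010110*, 010111*, 011011*, 100101, 101010*, 101110*, 110110*, 110111*, 111010*, 111011*, 111101
[col 1] -10110*, -10111*, -11011, 0-0110, 0-1011, 01011-*, 1-1010, 101-10, 11011-*, 11101-
[col 2] -1011-
Prime implicants: -1011-, -11011, 0-0110, 0-1011, 000000, 001100, 1-1010, 100101, 101-10, 11101-, 111101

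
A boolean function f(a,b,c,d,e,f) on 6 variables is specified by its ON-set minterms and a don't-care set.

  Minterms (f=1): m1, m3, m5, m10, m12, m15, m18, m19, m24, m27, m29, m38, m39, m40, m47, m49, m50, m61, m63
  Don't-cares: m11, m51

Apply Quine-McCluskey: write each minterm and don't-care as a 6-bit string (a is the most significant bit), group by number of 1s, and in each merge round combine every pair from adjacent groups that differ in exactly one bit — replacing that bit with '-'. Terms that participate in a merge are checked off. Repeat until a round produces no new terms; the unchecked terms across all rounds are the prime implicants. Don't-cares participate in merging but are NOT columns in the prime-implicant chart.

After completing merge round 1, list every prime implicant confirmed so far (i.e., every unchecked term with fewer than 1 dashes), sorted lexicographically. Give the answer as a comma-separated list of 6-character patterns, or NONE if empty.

[col 0] 000001*, 000011*, 000101*, 001010*, 001011*, 001100, 001111*, 010010*, 010011*, 011000, 011011*, 011101*, 100110*, 100111*, 101000, 101111*, 110001*, 110010*, 110011*, 111101*, 111111*
[col 1] -01111, -10010*, -10011*, -11101, 0-0011*, 0-1011*, 00-011*, 000-01, 0000-1, 001-11, 00101-, 01-011*, 01001-*, 1-1111, 10-111, 10011-, 1100-1, 11001-*, 1111-1
[col 2] -1001-, 0--011
Prime implicants: -01111, -1001-, -11101, 0--011, 000-01, 0000-1, 001-11, 00101-, 001100, 011000, 1-1111, 10-111, 10011-, 101000, 1100-1, 1111-1

001100, 011000, 101000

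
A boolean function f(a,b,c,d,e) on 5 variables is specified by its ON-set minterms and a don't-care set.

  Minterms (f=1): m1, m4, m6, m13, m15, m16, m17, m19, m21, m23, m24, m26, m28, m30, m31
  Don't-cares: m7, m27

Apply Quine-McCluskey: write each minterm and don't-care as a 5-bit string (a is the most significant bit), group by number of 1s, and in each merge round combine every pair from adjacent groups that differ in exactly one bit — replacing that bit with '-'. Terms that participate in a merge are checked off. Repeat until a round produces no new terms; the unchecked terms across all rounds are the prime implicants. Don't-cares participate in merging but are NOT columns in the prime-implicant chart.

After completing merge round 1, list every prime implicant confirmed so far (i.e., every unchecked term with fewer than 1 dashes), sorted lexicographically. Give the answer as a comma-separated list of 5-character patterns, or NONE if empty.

size-2^0 implicants → 00001(✓)  00100(✓)  00110(✓)  00111(✓)  01101(✓)  01111(✓)  10000(✓)  10001(✓)  10011(✓)  10101(✓)  10111(✓)  11000(✓)  11010(✓)  11011(✓)  11100(✓)  11110(✓)  11111(✓)
size-2^1 implicants → -0001  -0111(✓)  -1111(✓)  0-111(✓)  001-0  0011-  011-1  1-000  1-011(✓)  1-111(✓)  10-01(✓)  10-11(✓)  100-1(✓)  1000-  101-1(✓)  11-00(✓)  11-10(✓)  11-11(✓)  110-0(✓)  1101-(✓)  111-0(✓)  1111-(✓)
size-2^2 implicants → --111  1--11  10--1  11--0  11-1-
Unchecked terms (primes): --111, -0001, 001-0, 0011-, 011-1, 1--11, 1-000, 10--1, 1000-, 11--0, 11-1-

NONE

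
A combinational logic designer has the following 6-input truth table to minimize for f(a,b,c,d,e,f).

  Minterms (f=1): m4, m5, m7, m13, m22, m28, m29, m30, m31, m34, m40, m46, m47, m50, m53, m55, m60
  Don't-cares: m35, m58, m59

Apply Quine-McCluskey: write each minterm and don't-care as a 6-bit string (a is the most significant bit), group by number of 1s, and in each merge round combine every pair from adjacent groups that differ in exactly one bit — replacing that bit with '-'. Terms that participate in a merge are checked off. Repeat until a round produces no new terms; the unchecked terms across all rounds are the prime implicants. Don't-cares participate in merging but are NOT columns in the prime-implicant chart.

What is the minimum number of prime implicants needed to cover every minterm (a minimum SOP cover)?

[col 0] 000100*, 000101*, 000111*, 001101*, 010110*, 011100*, 011101*, 011110*, 011111*, 100010*, 100011*, 101000, 101110*, 101111*, 110010*, 110101*, 110111*, 111010*, 111011*, 111100*
[col 1] -11100, 0-1101, 00-101, 0001-1, 00010-, 01-110, 0111-0*, 0111-1*, 01110-*, 01111-*, 1-0010, 10001-, 10111-, 11-010, 1101-1, 11101-
[col 2] 0111--
Prime implicants: -11100, 0-1101, 00-101, 0001-1, 00010-, 01-110, 0111--, 1-0010, 10001-, 101000, 10111-, 11-010, 1101-1, 11101-
PI chart (minterm → PIs covering it):
  4 | 00010-  (sole → essential)
  5 | 00-101,0001-1,00010-
  7 | 0001-1  (sole → essential)
  13 | 0-1101,00-101
  22 | 01-110  (sole → essential)
  28 | -11100,0111--
  29 | 0-1101,0111--
  30 | 01-110,0111--
  31 | 0111--  (sole → essential)
  34 | 1-0010,10001-
  40 | 101000  (sole → essential)
  46 | 10111-  (sole → essential)
  47 | 10111-  (sole → essential)
  50 | 1-0010,11-010
  53 | 1101-1  (sole → essential)
  55 | 1101-1  (sole → essential)
  60 | -11100  (sole → essential)
Essential prime implicants: -11100, 0001-1, 00010-, 01-110, 0111--, 101000, 10111-, 1101-1
Petrick residual → 0-1101, 1-0010
Minimum SOP uses 10 PIs: bcde'f' + a'cde'f + a'b'c'df + a'b'c'de' + a'bdef' + a'bcd + ac'd'ef' + ab'cd'e'f' + ab'cde + abc'df

10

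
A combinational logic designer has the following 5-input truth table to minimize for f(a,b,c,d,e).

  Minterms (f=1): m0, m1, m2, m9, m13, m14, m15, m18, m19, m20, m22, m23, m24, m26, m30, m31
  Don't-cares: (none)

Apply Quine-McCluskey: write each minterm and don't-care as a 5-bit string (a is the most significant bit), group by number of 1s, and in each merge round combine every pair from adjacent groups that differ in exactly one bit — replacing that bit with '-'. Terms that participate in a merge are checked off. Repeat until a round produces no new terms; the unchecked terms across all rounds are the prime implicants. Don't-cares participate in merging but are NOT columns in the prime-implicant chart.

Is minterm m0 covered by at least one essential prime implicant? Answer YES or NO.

size-2^0 implicants → 00000(✓)  00001(✓)  00010(✓)  01001(✓)  01101(✓)  01110(✓)  01111(✓)  10010(✓)  10011(✓)  10100(✓)  10110(✓)  10111(✓)  11000(✓)  11010(✓)  11110(✓)  11111(✓)
size-2^1 implicants → -0010  -1110(✓)  -1111(✓)  0-001  000-0  0000-  01-01  011-1  0111-(✓)  1-010(✓)  1-110(✓)  1-111(✓)  10-10(✓)  10-11(✓)  1001-(✓)  101-0  1011-(✓)  11-10(✓)  110-0  1111-(✓)
size-2^2 implicants → -111-  1--10  1-11-  10-1-
Unchecked terms (primes): -0010, -111-, 0-001, 000-0, 0000-, 01-01, 011-1, 1--10, 1-11-, 10-1-, 101-0, 110-0
Minterm coverage:
  m0 ⊆ 000-0,0000-
  m1 ⊆ 0-001,0000-
  m2 ⊆ -0010,000-0
  m9 ⊆ 0-001,01-01
  m13 ⊆ 01-01,011-1
  m14 ⊆ -111- [E]
  m15 ⊆ -111-,011-1
  m18 ⊆ -0010,1--10,10-1-
  m19 ⊆ 10-1- [E]
  m20 ⊆ 101-0 [E]
  m22 ⊆ 1--10,1-11-,10-1-,101-0
  m23 ⊆ 1-11-,10-1-
  m24 ⊆ 110-0 [E]
  m26 ⊆ 1--10,110-0
  m30 ⊆ -111-,1--10,1-11-
  m31 ⊆ -111-,1-11-
E = {-111-, 10-1-, 101-0, 110-0}

NO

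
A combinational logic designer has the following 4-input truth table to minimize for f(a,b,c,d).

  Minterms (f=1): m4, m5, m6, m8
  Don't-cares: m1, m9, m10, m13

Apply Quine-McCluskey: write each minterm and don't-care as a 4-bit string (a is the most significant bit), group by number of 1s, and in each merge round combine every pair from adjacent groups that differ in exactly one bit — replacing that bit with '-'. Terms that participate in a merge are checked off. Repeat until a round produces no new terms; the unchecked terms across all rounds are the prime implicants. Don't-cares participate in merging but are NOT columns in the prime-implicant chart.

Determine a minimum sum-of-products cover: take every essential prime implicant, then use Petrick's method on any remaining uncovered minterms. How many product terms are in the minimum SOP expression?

[col 0] 0001*, 0100*, 0101*, 0110*, 1000*, 1001*, 1010*, 1101*
[col 1] -001*, -101*, 0-01*, 01-0, 010-, 1-01*, 10-0, 100-
[col 2] --01
Prime implicants: --01, 01-0, 010-, 10-0, 100-
PI chart (minterm → PIs covering it):
  4 | 01-0,010-
  5 | --01,010-
  6 | 01-0  (sole → essential)
  8 | 10-0,100-
Essential prime implicants: 01-0
Petrick residual → --01, 10-0
Minimum SOP uses 3 PIs: c'd + a'bd' + ab'd'

3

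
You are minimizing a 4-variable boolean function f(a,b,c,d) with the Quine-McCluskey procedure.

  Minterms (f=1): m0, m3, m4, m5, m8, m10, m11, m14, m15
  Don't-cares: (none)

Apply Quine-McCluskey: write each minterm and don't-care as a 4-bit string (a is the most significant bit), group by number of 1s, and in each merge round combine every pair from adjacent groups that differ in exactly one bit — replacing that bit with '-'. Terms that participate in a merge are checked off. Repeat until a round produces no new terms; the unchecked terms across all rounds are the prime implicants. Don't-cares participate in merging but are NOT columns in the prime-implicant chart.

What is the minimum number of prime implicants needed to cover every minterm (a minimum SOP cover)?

[col 0] 0000*, 0011*, 0100*, 0101*, 1000*, 1010*, 1011*, 1110*, 1111*
[col 1] -000, -011, 0-00, 010-, 1-10*, 1-11*, 10-0, 101-*, 111-*
[col 2] 1-1-
Prime implicants: -000, -011, 0-00, 010-, 1-1-, 10-0
PI chart (minterm → PIs covering it):
  0 | -000,0-00
  3 | -011  (sole → essential)
  4 | 0-00,010-
  5 | 010-  (sole → essential)
  8 | -000,10-0
  10 | 1-1-,10-0
  11 | -011,1-1-
  14 | 1-1-  (sole → essential)
  15 | 1-1-  (sole → essential)
Essential prime implicants: -011, 010-, 1-1-
Petrick residual → -000
Minimum SOP uses 4 PIs: b'c'd' + b'cd + a'bc' + ac

4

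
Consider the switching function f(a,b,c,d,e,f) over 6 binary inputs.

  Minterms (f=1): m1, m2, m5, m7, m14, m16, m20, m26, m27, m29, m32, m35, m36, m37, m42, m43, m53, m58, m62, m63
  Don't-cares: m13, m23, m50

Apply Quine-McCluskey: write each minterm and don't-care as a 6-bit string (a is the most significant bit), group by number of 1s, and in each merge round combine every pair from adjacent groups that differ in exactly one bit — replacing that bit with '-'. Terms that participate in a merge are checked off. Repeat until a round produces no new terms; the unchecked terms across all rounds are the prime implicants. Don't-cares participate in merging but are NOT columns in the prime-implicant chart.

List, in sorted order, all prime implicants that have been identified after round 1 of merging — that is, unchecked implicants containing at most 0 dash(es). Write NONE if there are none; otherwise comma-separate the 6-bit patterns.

size-2^0 implicants → 000001(✓)  000010  000101(✓)  000111(✓)  001101(✓)  001110  010000(✓)  010100(✓)  010111(✓)  011010(✓)  011011(✓)  011101(✓)  100000(✓)  100011(✓)  100100(✓)  100101(✓)  101010(✓)  101011(✓)  110010(✓)  110101(✓)  111010(✓)  111110(✓)  111111(✓)
size-2^1 implicants → -00101  -11010  0-0111  0-1101  00-101  000-01  0001-1  010-00  01101-  1-0101  1-1010  10-011  100-00  10010-  10101-  11-010  111-10  11111-
Unchecked terms (primes): -00101, -11010, 0-0111, 0-1101, 00-101, 000-01, 000010, 0001-1, 001110, 010-00, 01101-, 1-0101, 1-1010, 10-011, 100-00, 10010-, 10101-, 11-010, 111-10, 11111-

000010, 001110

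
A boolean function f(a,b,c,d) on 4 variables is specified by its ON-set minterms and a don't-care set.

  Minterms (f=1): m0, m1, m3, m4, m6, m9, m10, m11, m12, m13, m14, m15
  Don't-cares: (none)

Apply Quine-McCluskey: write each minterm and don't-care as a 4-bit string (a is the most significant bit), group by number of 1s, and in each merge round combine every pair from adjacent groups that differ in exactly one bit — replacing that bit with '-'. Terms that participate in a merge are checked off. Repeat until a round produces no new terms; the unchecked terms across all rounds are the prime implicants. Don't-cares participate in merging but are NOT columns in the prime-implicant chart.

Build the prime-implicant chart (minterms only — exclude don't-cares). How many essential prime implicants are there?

3

[col 0] 0000*, 0001*, 0011*, 0100*, 0110*, 1001*, 1010*, 1011*, 1100*, 1101*, 1110*, 1111*
[col 1] -001*, -011*, -100*, -110*, 0-00, 00-1*, 000-, 01-0*, 1-01*, 1-10*, 1-11*, 10-1*, 101-*, 11-0*, 11-1*, 110-*, 111-*
[col 2] -0-1, -1-0, 1--1, 1-1-, 11--
Prime implicants: -0-1, -1-0, 0-00, 000-, 1--1, 1-1-, 11--
PI chart (minterm → PIs covering it):
  0 | 0-00,000-
  1 | -0-1,000-
  3 | -0-1  (sole → essential)
  4 | -1-0,0-00
  6 | -1-0  (sole → essential)
  9 | -0-1,1--1
  10 | 1-1-  (sole → essential)
  11 | -0-1,1--1,1-1-
  12 | -1-0,11--
  13 | 1--1,11--
  14 | -1-0,1-1-,11--
  15 | 1--1,1-1-,11--
Essential prime implicants: -0-1, -1-0, 1-1-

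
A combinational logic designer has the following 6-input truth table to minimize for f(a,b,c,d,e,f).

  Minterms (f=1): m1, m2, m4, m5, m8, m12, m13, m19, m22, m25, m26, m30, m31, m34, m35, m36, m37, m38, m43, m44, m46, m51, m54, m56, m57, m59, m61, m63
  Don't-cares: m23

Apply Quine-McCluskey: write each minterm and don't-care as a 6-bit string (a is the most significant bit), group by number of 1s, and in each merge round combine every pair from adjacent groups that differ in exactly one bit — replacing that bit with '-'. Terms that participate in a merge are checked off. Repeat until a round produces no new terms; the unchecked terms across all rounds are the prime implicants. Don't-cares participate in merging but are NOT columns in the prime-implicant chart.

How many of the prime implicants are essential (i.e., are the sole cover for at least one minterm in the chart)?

Round 0: 000001✓ 000010✓ 000100✓ 000101✓ 001000✓ 001100✓ 001101✓ 010011✓ 010110✓ 010111✓ 011001✓ 011010✓ 011110✓ 011111✓ 100010✓ 100011✓ 100100✓ 100101✓ 100110✓ 101011✓ 101100✓ 101110✓ 110011✓ 110110✓ 111000✓ 111001✓ 111011✓ 111101✓ 111111✓
Round 1: -00010 -00100✓ -00101✓ -01100✓ -10011 -10110 -11001 -11111 00-100✓ 00-101✓ 000-01 00010-✓ 001-00 00110-✓ 01-110✓ 01-111✓ 010-11 01011-✓ 011-10 01111-✓ 1-0011✓ 1-0110 1-1011✓ 10-011✓ 10-100✓ 10-110✓ 100-10 10001- 1001-0✓ 10010-✓ 1011-0✓ 11-011✓ 111-01✓ 111-11✓ 1110-1✓ 11100- 1111-1✓
Round 2: -0-100 -0010- 00-10- 01-11- 1--011 10-1-0 111--1
PIs = {-0-100, -00010, -0010-, -10011, -10110, -11001, -11111, 00-10-, 000-01, 001-00, 01-11-, 010-11, 011-10, 1--011, 1-0110, 10-1-0, 100-10, 10001-, 111--1, 11100-}
Coverage chart:
  m1: 000-01 ←essential
  m2: -00010 ←essential
  m4: -0-100,-0010-,00-10-
  m5: -0010-,00-10-,000-01
  m8: 001-00 ←essential
  m12: -0-100,00-10-,001-00
  m13: 00-10- ←essential
  m19: -10011,010-11
  m22: -10110,01-11-
  m25: -11001 ←essential
  m26: 011-10 ←essential
  m30: 01-11-,011-10
  m31: -11111,01-11-
  m34: -00010,100-10,10001-
  m35: 1--011,10001-
  m36: -0-100,-0010-,10-1-0
  m37: -0010- ←essential
  m38: 1-0110,10-1-0,100-10
  m43: 1--011 ←essential
  m44: -0-100,10-1-0
  m46: 10-1-0 ←essential
  m51: -10011,1--011
  m54: -10110,1-0110
  m56: 11100- ←essential
  m57: -11001,111--1,11100-
  m59: 1--011,111--1
  m61: 111--1 ←essential
  m63: -11111,111--1
Essential: -00010, -0010-, -11001, 00-10-, 000-01, 001-00, 011-10, 1--011, 10-1-0, 111--1, 11100-

11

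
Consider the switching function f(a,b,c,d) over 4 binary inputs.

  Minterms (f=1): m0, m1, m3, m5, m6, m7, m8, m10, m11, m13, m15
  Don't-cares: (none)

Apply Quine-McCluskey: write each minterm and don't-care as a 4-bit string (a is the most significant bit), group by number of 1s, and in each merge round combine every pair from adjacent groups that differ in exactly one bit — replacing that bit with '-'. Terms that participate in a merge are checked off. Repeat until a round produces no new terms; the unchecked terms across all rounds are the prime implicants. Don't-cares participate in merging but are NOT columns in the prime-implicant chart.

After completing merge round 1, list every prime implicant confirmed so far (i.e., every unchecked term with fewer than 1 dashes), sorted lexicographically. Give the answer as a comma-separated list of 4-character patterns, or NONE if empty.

NONE

Round 0: 0000✓ 0001✓ 0011✓ 0101✓ 0110✓ 0111✓ 1000✓ 1010✓ 1011✓ 1101✓ 1111✓
Round 1: -000 -011✓ -101✓ -111✓ 0-01✓ 0-11✓ 00-1✓ 000- 01-1✓ 011- 1-11✓ 10-0 101- 11-1✓
Round 2: --11 -1-1 0--1
PIs = {--11, -000, -1-1, 0--1, 000-, 011-, 10-0, 101-}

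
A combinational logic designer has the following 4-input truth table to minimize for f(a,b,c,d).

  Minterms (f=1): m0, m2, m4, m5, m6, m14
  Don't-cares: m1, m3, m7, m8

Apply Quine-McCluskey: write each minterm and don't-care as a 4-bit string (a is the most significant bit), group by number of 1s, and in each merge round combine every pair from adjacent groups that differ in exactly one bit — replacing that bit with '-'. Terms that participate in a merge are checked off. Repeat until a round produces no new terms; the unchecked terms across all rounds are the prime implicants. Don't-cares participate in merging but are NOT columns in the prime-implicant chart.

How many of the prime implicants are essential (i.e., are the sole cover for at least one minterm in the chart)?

2

Round 0: 0000✓ 0001✓ 0010✓ 0011✓ 0100✓ 0101✓ 0110✓ 0111✓ 1000✓ 1110✓
Round 1: -000 -110 0-00✓ 0-01✓ 0-10✓ 0-11✓ 00-0✓ 00-1✓ 000-✓ 001-✓ 01-0✓ 01-1✓ 010-✓ 011-✓
Round 2: 0--0✓ 0--1✓ 0-0-✓ 0-1-✓ 00--✓ 01--✓
Round 3: 0---
PIs = {-000, -110, 0---}
Coverage chart:
  m0: -000,0---
  m2: 0--- ←essential
  m4: 0--- ←essential
  m5: 0--- ←essential
  m6: -110,0---
  m14: -110 ←essential
Essential: -110, 0---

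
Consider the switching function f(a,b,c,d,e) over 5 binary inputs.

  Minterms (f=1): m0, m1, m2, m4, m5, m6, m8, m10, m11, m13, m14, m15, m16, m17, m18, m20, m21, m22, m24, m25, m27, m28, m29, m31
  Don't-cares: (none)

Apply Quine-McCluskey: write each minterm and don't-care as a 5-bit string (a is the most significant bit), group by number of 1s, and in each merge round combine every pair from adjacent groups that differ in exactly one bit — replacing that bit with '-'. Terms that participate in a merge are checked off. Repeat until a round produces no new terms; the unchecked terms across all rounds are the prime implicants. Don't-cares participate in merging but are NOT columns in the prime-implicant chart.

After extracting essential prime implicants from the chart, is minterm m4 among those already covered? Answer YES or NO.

size-2^0 implicants → 00000(✓)  00001(✓)  00010(✓)  00100(✓)  00101(✓)  00110(✓)  01000(✓)  01010(✓)  01011(✓)  01101(✓)  01110(✓)  01111(✓)  10000(✓)  10001(✓)  10010(✓)  10100(✓)  10101(✓)  10110(✓)  11000(✓)  11001(✓)  11011(✓)  11100(✓)  11101(✓)  11111(✓)
size-2^1 implicants → -0000(✓)  -0001(✓)  -0010(✓)  -0100(✓)  -0101(✓)  -0110(✓)  -1000(✓)  -1011(✓)  -1101(✓)  -1111(✓)  0-000(✓)  0-010(✓)  0-101(✓)  0-110(✓)  00-00(✓)  00-01(✓)  00-10(✓)  000-0(✓)  0000-(✓)  001-0(✓)  0010-(✓)  01-10(✓)  01-11(✓)  010-0(✓)  0101-(✓)  011-1(✓)  0111-(✓)  1-000(✓)  1-001(✓)  1-100(✓)  1-101(✓)  10-00(✓)  10-01(✓)  10-10(✓)  100-0(✓)  1000-(✓)  101-0(✓)  1010-(✓)  11-00(✓)  11-01(✓)  11-11(✓)  110-1(✓)  1100-(✓)  111-1(✓)  1110-(✓)
size-2^2 implicants → --000  --101  -0-00(✓)  -0-01(✓)  -0-10(✓)  -00-0(✓)  -000-(✓)  -01-0(✓)  -010-(✓)  -1-11  -11-1  0--10  0-0-0  00--0(✓)  00-0-(✓)  01-1-  1--00(✓)  1--01(✓)  1-00-(✓)  1-10-(✓)  10--0(✓)  10-0-(✓)  11--1  11-0-(✓)
size-2^3 implicants → -0--0  -0-0-  1--0-
Unchecked terms (primes): --000, --101, -0--0, -0-0-, -1-11, -11-1, 0--10, 0-0-0, 01-1-, 1--0-, 11--1
Minterm coverage:
  m0 ⊆ --000,-0--0,-0-0-,0-0-0
  m1 ⊆ -0-0- [E]
  m2 ⊆ -0--0,0--10,0-0-0
  m4 ⊆ -0--0,-0-0-
  m5 ⊆ --101,-0-0-
  m6 ⊆ -0--0,0--10
  m8 ⊆ --000,0-0-0
  m10 ⊆ 0--10,0-0-0,01-1-
  m11 ⊆ -1-11,01-1-
  m13 ⊆ --101,-11-1
  m14 ⊆ 0--10,01-1-
  m15 ⊆ -1-11,-11-1,01-1-
  m16 ⊆ --000,-0--0,-0-0-,1--0-
  m17 ⊆ -0-0-,1--0-
  m18 ⊆ -0--0 [E]
  m20 ⊆ -0--0,-0-0-,1--0-
  m21 ⊆ --101,-0-0-,1--0-
  m22 ⊆ -0--0 [E]
  m24 ⊆ --000,1--0-
  m25 ⊆ 1--0-,11--1
  m27 ⊆ -1-11,11--1
  m28 ⊆ 1--0- [E]
  m29 ⊆ --101,-11-1,1--0-,11--1
  m31 ⊆ -1-11,-11-1,11--1
E = {-0--0, -0-0-, 1--0-}

YES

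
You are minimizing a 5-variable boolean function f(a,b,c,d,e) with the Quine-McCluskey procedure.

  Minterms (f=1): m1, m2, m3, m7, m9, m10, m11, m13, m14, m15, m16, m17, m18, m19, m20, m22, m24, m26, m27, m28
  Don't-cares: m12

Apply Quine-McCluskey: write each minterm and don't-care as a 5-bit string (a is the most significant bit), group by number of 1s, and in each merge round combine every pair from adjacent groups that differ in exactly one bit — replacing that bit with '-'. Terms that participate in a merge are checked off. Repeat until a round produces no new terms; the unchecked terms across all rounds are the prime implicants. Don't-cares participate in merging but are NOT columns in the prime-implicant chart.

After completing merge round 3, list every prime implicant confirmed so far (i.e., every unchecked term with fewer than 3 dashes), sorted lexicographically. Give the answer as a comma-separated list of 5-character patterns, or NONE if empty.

[col 0] 00001*, 00010*, 00011*, 00111*, 01001*, 01010*, 01011*, 01100*, 01101*, 01110*, 01111*, 10000*, 10001*, 10010*, 10011*, 10100*, 10110*, 11000*, 11010*, 11011*, 11100*
[col 1] -0001*, -0010*, -0011*, -1010*, -1011*, -1100, 0-001*, 0-010*, 0-011*, 0-111*, 00-11*, 000-1*, 0001-*, 01-01*, 01-10*, 01-11*, 010-1*, 0101-*, 011-0*, 011-1*, 0110-*, 0111-*, 1-000*, 1-010*, 1-011*, 1-100*, 10-00*, 10-10*, 100-0*, 100-1*, 1000-*, 1001-*, 101-0*, 11-00*, 110-0*, 1101-*
[col 2] --010*, --011*, -00-1, -001-*, -101-*, 0--11, 0-0-1, 0-01-*, 01--1, 01-1-, 011--, 1--00, 1-0-0, 1-01-*, 10--0, 100--
[col 3] --01-
Prime implicants: --01-, -00-1, -1100, 0--11, 0-0-1, 01--1, 01-1-, 011--, 1--00, 1-0-0, 10--0, 100--

-00-1, -1100, 0--11, 0-0-1, 01--1, 01-1-, 011--, 1--00, 1-0-0, 10--0, 100--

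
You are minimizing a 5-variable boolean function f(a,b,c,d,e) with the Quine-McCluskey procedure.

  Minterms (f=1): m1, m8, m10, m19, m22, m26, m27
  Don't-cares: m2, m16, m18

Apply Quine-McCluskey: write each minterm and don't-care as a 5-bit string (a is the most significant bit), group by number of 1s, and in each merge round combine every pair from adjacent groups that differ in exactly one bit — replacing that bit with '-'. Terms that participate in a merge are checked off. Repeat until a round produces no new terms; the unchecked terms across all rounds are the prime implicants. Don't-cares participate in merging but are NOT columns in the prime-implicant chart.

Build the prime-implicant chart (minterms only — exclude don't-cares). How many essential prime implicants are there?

4

[col 0] 00001, 00010*, 01000*, 01010*, 10000*, 10010*, 10011*, 10110*, 11010*, 11011*
[col 1] -0010*, -1010*, 0-010*, 010-0, 1-010*, 1-011*, 10-10, 100-0, 1001-*, 1101-*
[col 2] --010, 1-01-
Prime implicants: --010, 00001, 010-0, 1-01-, 10-10, 100-0
PI chart (minterm → PIs covering it):
  1 | 00001  (sole → essential)
  8 | 010-0  (sole → essential)
  10 | --010,010-0
  19 | 1-01-  (sole → essential)
  22 | 10-10  (sole → essential)
  26 | --010,1-01-
  27 | 1-01-  (sole → essential)
Essential prime implicants: 00001, 010-0, 1-01-, 10-10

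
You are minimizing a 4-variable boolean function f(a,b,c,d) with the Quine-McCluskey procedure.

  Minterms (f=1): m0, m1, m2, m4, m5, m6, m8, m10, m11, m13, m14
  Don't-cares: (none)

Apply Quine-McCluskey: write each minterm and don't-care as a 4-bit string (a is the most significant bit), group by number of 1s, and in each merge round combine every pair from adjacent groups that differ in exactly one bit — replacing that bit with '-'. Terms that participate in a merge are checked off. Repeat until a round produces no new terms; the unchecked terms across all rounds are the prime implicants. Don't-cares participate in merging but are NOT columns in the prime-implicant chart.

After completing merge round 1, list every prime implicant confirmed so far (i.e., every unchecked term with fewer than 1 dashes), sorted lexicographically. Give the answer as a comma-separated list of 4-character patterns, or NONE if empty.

[col 0] 0000*, 0001*, 0010*, 0100*, 0101*, 0110*, 1000*, 1010*, 1011*, 1101*, 1110*
[col 1] -000*, -010*, -101, -110*, 0-00*, 0-01*, 0-10*, 00-0*, 000-*, 01-0*, 010-*, 1-10*, 10-0*, 101-
[col 2] --10, -0-0, 0--0, 0-0-
Prime implicants: --10, -0-0, -101, 0--0, 0-0-, 101-

NONE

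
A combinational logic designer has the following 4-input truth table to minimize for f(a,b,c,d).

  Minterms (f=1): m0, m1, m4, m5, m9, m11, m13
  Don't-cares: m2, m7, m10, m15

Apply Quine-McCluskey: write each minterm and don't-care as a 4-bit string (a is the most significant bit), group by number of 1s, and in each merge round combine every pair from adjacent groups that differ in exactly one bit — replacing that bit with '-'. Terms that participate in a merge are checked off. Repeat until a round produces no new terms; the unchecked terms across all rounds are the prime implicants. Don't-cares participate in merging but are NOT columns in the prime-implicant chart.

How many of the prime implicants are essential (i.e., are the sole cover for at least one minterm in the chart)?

1

[col 0] 0000*, 0001*, 0010*, 0100*, 0101*, 0111*, 1001*, 1010*, 1011*, 1101*, 1111*
[col 1] -001*, -010, -101*, -111*, 0-00*, 0-01*, 00-0, 000-*, 01-1*, 010-*, 1-01*, 1-11*, 10-1*, 101-, 11-1*
[col 2] --01, -1-1, 0-0-, 1--1
Prime implicants: --01, -010, -1-1, 0-0-, 00-0, 1--1, 101-
PI chart (minterm → PIs covering it):
  0 | 0-0-,00-0
  1 | --01,0-0-
  4 | 0-0-  (sole → essential)
  5 | --01,-1-1,0-0-
  9 | --01,1--1
  11 | 1--1,101-
  13 | --01,-1-1,1--1
Essential prime implicants: 0-0-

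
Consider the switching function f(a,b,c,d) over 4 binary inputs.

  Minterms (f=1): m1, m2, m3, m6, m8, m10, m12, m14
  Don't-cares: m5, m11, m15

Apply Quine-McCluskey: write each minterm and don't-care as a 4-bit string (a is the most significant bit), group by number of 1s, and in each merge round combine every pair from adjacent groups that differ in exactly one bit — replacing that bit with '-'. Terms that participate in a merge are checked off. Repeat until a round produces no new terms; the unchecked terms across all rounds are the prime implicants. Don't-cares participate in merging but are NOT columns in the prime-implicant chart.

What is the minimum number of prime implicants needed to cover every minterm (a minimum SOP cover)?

[col 0] 0001*, 0010*, 0011*, 0101*, 0110*, 1000*, 1010*, 1011*, 1100*, 1110*, 1111*
[col 1] -010*, -011*, -110*, 0-01, 0-10*, 00-1, 001-*, 1-00*, 1-10*, 1-11*, 10-0*, 101-*, 11-0*, 111-*
[col 2] --10, -01-, 1--0, 1-1-
Prime implicants: --10, -01-, 0-01, 00-1, 1--0, 1-1-
PI chart (minterm → PIs covering it):
  1 | 0-01,00-1
  2 | --10,-01-
  3 | -01-,00-1
  6 | --10  (sole → essential)
  8 | 1--0  (sole → essential)
  10 | --10,-01-,1--0,1-1-
  12 | 1--0  (sole → essential)
  14 | --10,1--0,1-1-
Essential prime implicants: --10, 1--0
Petrick residual → 00-1
Minimum SOP uses 3 PIs: cd' + a'b'd + ad'

3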